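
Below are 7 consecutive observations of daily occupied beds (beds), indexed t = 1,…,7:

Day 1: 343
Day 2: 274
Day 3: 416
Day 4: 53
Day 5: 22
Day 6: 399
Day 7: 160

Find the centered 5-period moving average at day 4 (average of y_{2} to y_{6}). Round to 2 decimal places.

Sum of periods 2–6: 274 + 416 + 53 + 22 + 399 = 1164
Divide by 5: 1164 / 5 = 232.80

232.80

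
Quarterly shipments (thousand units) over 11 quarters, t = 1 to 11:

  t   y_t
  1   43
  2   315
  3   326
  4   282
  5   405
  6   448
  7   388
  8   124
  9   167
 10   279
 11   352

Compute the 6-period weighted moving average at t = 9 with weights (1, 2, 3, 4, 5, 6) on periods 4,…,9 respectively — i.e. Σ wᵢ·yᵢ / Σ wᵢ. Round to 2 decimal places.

Weighted sum: 1·282 + 2·405 + 3·448 + 4·388 + 5·124 + 6·167 = 282 + 810 + 1344 + 1552 + 620 + 1002 = 5610
Weight total: 1 + 2 + 3 + 4 + 5 + 6 = 21
WMA = 5610 / 21 = 267.14

267.14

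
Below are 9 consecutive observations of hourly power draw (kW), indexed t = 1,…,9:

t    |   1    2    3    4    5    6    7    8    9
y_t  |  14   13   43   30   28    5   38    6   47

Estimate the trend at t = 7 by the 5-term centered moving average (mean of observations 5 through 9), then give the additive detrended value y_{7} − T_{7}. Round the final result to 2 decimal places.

13.20

Trend T_7 = (28 + 5 + 38 + 6 + 47) / 5 = 124/5 = 24.8000
Detrended value: 38 − 24.8000 = 13.20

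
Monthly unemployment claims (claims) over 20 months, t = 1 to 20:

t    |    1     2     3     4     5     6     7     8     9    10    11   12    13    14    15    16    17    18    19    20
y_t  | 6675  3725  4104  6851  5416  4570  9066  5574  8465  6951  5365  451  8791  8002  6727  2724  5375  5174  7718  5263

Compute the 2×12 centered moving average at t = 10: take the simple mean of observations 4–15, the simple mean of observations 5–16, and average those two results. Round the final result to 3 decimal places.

6180.458

Sum over 4–15: 6851 + 5416 + 4570 + 9066 + 5574 + 8465 + 6951 + 5365 + 451 + 8791 + 8002 + 6727 = 76229
Sum over 5–16: 5416 + 4570 + 9066 + 5574 + 8465 + 6951 + 5365 + 451 + 8791 + 8002 + 6727 + 2724 = 72102
CMA at t=10 = (76229 + 72102) / (2·12) = 148331 / 24 = 6180.458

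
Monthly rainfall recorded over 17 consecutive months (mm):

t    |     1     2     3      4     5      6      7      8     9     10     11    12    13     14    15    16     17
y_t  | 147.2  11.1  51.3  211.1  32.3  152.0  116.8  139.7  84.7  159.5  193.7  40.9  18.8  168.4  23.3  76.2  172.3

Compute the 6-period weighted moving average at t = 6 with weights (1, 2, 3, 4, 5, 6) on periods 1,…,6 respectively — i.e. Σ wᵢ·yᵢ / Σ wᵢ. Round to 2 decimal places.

106.72

Weighted sum: 1·147.2 + 2·11.1 + 3·51.3 + 4·211.1 + 5·32.3 + 6·152.0 = 147.2 + 22.2 + 153.9 + 844.4 + 161.5 + 912.0 = 2241.2
Weight total: 1 + 2 + 3 + 4 + 5 + 6 = 21
WMA = 2241.2 / 21 = 106.72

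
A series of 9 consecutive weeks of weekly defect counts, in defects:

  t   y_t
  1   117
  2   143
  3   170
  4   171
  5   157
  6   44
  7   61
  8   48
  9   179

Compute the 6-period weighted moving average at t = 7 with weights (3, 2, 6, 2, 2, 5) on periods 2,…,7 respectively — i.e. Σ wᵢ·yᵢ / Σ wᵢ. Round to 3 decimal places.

125.100

Weighted sum: 3·143 + 2·170 + 6·171 + 2·157 + 2·44 + 5·61 = 429 + 340 + 1026 + 314 + 88 + 305 = 2502
Weight total: 3 + 2 + 6 + 2 + 2 + 5 = 20
WMA = 2502 / 20 = 125.100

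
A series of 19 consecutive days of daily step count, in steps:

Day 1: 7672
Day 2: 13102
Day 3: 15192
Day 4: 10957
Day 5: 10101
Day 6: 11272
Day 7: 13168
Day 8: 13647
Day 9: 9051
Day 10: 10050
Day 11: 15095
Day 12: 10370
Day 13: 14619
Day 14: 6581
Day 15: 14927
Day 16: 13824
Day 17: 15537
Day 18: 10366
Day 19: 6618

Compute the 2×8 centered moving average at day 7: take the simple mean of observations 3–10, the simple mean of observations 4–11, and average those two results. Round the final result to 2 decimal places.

11673.69

Sum over 3–10: 15192 + 10957 + 10101 + 11272 + 13168 + 13647 + 9051 + 10050 = 93438
Sum over 4–11: 10957 + 10101 + 11272 + 13168 + 13647 + 9051 + 10050 + 15095 = 93341
CMA at t=7 = (93438 + 93341) / (2·8) = 186779 / 16 = 11673.69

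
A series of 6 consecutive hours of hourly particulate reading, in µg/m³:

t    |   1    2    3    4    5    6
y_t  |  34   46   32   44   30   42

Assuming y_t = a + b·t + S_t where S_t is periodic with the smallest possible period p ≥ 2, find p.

First differences y_{t+1} − y_t: 12, -14, 12, -14, 12, …
The difference pattern repeats every 2 terms and not for any smaller step, so p = 2.

2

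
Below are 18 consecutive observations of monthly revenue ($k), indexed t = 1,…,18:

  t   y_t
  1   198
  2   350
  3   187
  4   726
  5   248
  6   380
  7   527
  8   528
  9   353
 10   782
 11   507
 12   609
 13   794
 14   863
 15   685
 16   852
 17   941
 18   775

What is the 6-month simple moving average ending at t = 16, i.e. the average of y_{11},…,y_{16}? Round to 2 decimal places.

718.33

Sum of periods 11–16: 507 + 609 + 794 + 863 + 685 + 852 = 4310
Divide by 6: 4310 / 6 = 718.33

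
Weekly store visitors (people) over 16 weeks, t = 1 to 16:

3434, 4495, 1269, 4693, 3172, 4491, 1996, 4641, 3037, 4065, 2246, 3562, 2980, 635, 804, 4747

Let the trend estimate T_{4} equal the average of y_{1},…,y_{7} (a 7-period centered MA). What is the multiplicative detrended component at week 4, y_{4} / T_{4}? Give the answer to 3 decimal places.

Trend T_4 = (3434 + 4495 + 1269 + 4693 + 3172 + 4491 + 1996) / 7 = 23550/7 = 3364.28571
Ratio to trend: 4693 / 3364.28571 = 1.395

1.395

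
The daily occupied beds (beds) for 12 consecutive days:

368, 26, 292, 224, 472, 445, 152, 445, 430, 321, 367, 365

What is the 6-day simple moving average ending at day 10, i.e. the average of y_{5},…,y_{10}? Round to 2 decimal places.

Sum of periods 5–10: 472 + 445 + 152 + 445 + 430 + 321 = 2265
Divide by 6: 2265 / 6 = 377.50

377.50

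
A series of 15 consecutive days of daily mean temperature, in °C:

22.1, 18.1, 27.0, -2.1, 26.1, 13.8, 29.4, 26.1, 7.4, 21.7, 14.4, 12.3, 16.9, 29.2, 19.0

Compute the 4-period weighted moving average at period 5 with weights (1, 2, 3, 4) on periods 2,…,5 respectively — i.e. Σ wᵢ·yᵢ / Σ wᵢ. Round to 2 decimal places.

17.02

Weighted sum: 1·18.1 + 2·27.0 + 3·-2.1 + 4·26.1 = 18.1 + 54.0 + -6.3 + 104.4 = 170.2
Weight total: 1 + 2 + 3 + 4 = 10
WMA = 170.2 / 10 = 17.02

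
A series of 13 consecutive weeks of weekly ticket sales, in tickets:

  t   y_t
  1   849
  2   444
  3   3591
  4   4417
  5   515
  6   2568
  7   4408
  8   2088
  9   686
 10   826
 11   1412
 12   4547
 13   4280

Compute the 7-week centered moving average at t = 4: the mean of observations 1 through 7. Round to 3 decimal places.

2398.857

Sum of periods 1–7: 849 + 444 + 3591 + 4417 + 515 + 2568 + 4408 = 16792
Divide by 7: 16792 / 7 = 2398.857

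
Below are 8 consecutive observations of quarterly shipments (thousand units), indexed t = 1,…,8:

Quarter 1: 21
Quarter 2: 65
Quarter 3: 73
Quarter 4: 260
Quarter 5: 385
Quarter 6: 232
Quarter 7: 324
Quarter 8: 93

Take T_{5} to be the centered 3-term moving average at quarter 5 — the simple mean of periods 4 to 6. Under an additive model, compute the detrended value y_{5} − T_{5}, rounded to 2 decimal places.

Trend T_5 = (260 + 385 + 232) / 3 = 877/3 = 292.3333
Detrended value: 385 − 292.3333 = 92.67

92.67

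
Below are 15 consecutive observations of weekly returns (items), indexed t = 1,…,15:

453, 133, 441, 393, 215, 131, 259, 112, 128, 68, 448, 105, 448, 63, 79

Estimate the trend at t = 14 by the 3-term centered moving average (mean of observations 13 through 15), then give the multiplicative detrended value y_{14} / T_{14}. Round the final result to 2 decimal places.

0.32

Trend T_14 = (448 + 63 + 79) / 3 = 590/3 = 196.6667
Ratio to trend: 63 / 196.6667 = 0.32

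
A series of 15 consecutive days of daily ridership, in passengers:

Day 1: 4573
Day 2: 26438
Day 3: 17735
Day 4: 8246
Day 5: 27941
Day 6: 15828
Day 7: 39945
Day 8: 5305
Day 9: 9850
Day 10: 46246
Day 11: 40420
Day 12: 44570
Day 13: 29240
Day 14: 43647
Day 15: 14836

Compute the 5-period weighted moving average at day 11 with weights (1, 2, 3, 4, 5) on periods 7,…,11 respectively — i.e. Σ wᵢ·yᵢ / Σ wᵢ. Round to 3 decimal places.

31145.933

Weighted sum: 1·39945 + 2·5305 + 3·9850 + 4·46246 + 5·40420 = 39945 + 10610 + 29550 + 184984 + 202100 = 467189
Weight total: 1 + 2 + 3 + 4 + 5 = 15
WMA = 467189 / 15 = 31145.933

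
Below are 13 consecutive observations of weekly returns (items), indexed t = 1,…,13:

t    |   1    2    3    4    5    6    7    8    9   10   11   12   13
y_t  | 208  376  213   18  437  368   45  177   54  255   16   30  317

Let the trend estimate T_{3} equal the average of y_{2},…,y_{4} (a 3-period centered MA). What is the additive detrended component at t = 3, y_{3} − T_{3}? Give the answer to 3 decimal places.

10.667

Trend T_3 = (376 + 213 + 18) / 3 = 607/3 = 202.33333
Detrended value: 213 − 202.33333 = 10.667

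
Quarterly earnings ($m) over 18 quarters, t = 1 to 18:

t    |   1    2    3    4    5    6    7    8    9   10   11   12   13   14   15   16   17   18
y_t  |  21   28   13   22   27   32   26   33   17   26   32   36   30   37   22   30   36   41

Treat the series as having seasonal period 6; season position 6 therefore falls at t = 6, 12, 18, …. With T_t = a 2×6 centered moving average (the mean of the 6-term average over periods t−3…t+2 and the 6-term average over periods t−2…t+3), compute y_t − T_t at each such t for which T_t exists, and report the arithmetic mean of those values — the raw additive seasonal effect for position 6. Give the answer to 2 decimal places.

Season position 6 occurs at t = 6, 12 (where T_t is defined).
t=6: T_6 = 25.8333; y_6 − T_6 = 32 − 25.8333 = 6.1667
t=12: T_12 = 30.0833; y_12 − T_12 = 36 − 30.0833 = 5.9167
Mean deviation: (6.1667 + 5.9167) / 2 = 6.04

6.04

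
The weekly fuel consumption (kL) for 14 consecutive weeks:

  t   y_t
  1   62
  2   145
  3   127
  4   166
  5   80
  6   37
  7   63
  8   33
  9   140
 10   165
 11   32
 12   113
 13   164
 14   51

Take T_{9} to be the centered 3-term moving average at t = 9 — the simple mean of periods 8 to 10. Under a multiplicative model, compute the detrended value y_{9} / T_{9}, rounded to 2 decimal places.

Trend T_9 = (33 + 140 + 165) / 3 = 338/3 = 112.6667
Ratio to trend: 140 / 112.6667 = 1.24

1.24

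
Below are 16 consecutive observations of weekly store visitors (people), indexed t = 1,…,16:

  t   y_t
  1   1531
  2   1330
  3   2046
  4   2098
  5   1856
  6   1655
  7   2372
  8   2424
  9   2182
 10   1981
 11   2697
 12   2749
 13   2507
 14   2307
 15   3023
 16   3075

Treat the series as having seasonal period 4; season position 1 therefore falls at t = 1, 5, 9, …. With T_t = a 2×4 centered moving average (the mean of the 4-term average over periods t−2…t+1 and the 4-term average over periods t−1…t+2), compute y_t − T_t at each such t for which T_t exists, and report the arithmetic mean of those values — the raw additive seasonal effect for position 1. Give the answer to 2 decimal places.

-98.54

Season position 1 occurs at t = 5, 9, 13 (where T_t is defined).
t=5: T_5 = 1954.5000; y_5 − T_5 = 1856 − 1954.5000 = -98.5000
t=9: T_9 = 2280.3750; y_9 − T_9 = 2182 − 2280.3750 = -98.3750
t=13: T_13 = 2605.7500; y_13 − T_13 = 2507 − 2605.7500 = -98.7500
Mean deviation: (-98.5000 + -98.3750 + -98.7500) / 3 = -98.54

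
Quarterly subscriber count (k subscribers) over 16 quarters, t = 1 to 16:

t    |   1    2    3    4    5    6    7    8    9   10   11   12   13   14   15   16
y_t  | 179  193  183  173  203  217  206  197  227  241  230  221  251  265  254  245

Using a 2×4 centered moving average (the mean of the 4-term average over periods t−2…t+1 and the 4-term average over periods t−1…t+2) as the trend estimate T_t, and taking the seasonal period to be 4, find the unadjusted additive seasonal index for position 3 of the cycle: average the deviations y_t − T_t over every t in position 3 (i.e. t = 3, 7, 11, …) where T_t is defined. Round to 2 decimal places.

Season position 3 occurs at t = 3, 7, 11 (where T_t is defined).
t=3: T_3 = 185.0000; y_3 − T_3 = 183 − 185.0000 = -2.0000
t=7: T_7 = 208.7500; y_7 − T_7 = 206 − 208.7500 = -2.7500
t=11: T_11 = 232.7500; y_11 − T_11 = 230 − 232.7500 = -2.7500
Mean deviation: (-2.0000 + -2.7500 + -2.7500) / 3 = -2.50

-2.50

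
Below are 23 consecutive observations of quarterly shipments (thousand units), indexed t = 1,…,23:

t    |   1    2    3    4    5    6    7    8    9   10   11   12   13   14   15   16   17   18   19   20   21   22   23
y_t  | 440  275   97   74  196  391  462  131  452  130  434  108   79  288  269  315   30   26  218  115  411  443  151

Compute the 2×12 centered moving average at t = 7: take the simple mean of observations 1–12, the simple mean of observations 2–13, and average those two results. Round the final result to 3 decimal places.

250.792

Sum over 1–12: 440 + 275 + 97 + 74 + 196 + 391 + 462 + 131 + 452 + 130 + 434 + 108 = 3190
Sum over 2–13: 275 + 97 + 74 + 196 + 391 + 462 + 131 + 452 + 130 + 434 + 108 + 79 = 2829
CMA at t=7 = (3190 + 2829) / (2·12) = 6019 / 24 = 250.792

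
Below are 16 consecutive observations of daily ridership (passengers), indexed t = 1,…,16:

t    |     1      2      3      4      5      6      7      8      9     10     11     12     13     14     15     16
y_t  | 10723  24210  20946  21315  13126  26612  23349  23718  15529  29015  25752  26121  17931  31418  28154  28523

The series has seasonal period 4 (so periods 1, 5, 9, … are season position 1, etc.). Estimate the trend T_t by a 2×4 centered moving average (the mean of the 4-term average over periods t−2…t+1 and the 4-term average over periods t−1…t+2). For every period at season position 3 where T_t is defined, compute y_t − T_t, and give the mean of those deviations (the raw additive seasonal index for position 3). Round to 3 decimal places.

Season position 3 occurs at t = 3, 7, 11 (where T_t is defined).
t=3: T_3 = 19598.87500; y_3 − T_3 = 20946 − 19598.87500 = 1347.12500
t=7: T_7 = 22001.62500; y_7 − T_7 = 23349 − 22001.62500 = 1347.37500
t=11: T_11 = 24404.50000; y_11 − T_11 = 25752 − 24404.50000 = 1347.50000
Mean deviation: (1347.12500 + 1347.37500 + 1347.50000) / 3 = 1347.333

1347.333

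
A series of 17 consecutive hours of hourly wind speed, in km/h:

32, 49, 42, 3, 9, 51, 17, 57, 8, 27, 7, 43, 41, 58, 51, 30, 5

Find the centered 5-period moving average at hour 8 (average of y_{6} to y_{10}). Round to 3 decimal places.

Sum of periods 6–10: 51 + 17 + 57 + 8 + 27 = 160
Divide by 5: 160 / 5 = 32.000

32.000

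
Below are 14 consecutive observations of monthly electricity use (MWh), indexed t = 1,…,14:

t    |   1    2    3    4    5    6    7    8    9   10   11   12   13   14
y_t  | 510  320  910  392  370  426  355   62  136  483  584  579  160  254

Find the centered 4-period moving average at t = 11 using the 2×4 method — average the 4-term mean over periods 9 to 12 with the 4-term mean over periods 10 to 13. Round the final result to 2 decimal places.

448.50

Sum over 9–12: 136 + 483 + 584 + 579 = 1782
Sum over 10–13: 483 + 584 + 579 + 160 = 1806
CMA at t=11 = (1782 + 1806) / (2·4) = 3588 / 8 = 448.50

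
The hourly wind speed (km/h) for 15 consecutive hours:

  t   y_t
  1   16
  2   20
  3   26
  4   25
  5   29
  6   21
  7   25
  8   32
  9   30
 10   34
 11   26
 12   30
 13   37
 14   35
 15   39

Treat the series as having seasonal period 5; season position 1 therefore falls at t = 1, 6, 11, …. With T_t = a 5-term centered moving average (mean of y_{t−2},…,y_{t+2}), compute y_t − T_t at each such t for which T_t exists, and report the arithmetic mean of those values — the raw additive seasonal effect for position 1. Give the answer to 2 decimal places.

Season position 1 occurs at t = 6, 11 (where T_t is defined).
t=6: T_6 = 26.4000; y_6 − T_6 = 21 − 26.4000 = -5.4000
t=11: T_11 = 31.4000; y_11 − T_11 = 26 − 31.4000 = -5.4000
Mean deviation: (-5.4000 + -5.4000) / 2 = -5.40

-5.40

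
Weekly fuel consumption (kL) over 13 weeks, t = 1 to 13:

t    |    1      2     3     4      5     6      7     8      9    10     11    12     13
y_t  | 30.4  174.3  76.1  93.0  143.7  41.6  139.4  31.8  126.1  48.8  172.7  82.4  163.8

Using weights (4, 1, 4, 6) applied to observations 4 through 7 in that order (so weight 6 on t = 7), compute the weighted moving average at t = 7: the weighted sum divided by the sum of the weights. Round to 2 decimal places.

101.23

Weighted sum: 4·93.0 + 1·143.7 + 4·41.6 + 6·139.4 = 372.0 + 143.7 + 166.4 + 836.4 = 1518.5
Weight total: 4 + 1 + 4 + 6 = 15
WMA = 1518.5 / 15 = 101.23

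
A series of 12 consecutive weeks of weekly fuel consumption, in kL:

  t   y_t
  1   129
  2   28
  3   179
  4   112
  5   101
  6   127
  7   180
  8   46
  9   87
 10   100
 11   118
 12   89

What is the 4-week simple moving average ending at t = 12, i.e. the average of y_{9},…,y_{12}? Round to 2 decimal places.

98.50

Sum of periods 9–12: 87 + 100 + 118 + 89 = 394
Divide by 4: 394 / 4 = 98.50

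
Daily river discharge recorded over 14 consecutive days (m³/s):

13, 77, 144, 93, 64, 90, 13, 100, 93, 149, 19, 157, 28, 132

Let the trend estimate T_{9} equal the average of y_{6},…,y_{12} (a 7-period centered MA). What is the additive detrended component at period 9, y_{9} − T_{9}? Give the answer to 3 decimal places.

4.286

Trend T_9 = (90 + 13 + 100 + 93 + 149 + 19 + 157) / 7 = 621/7 = 88.71429
Detrended value: 93 − 88.71429 = 4.286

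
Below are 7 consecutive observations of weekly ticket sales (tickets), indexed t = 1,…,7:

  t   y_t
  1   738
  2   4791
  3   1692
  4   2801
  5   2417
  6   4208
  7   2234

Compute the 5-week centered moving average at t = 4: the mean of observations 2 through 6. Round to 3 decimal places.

Sum of periods 2–6: 4791 + 1692 + 2801 + 2417 + 4208 = 15909
Divide by 5: 15909 / 5 = 3181.800

3181.800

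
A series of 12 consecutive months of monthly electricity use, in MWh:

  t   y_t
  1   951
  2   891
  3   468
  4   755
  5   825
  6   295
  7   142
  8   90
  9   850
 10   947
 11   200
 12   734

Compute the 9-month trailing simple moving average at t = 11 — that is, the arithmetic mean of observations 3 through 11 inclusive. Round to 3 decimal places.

508.000

Sum of periods 3–11: 468 + 755 + 825 + 295 + 142 + 90 + 850 + 947 + 200 = 4572
Divide by 9: 4572 / 9 = 508.000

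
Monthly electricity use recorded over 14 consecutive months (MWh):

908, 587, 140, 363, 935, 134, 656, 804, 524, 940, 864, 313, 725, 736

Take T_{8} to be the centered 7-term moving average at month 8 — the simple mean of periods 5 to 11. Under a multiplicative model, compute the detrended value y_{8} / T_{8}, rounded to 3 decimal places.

Trend T_8 = (935 + 134 + 656 + 804 + 524 + 940 + 864) / 7 = 4857/7 = 693.85714
Ratio to trend: 804 / 693.85714 = 1.159

1.159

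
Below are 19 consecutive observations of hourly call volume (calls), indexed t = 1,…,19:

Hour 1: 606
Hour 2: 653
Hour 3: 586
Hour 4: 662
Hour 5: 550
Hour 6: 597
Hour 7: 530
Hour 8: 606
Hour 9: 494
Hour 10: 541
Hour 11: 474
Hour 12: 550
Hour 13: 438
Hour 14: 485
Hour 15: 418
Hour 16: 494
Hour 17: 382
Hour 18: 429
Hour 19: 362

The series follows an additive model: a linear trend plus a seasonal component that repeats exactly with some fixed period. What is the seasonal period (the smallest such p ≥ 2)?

First differences y_{t+1} − y_t: 47, -67, 76, -112, 47, -67, 76, -112, 47, -67, …
The difference pattern repeats every 4 terms and not for any smaller step, so p = 4.

4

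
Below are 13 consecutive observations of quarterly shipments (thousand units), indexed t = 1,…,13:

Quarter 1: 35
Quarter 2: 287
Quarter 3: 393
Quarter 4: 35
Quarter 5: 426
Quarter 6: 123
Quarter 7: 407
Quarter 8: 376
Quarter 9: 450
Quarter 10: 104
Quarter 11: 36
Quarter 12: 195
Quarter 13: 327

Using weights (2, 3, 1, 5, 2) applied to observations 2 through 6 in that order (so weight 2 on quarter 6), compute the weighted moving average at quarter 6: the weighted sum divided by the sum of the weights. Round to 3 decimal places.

320.308

Weighted sum: 2·287 + 3·393 + 1·35 + 5·426 + 2·123 = 574 + 1179 + 35 + 2130 + 246 = 4164
Weight total: 2 + 3 + 1 + 5 + 2 = 13
WMA = 4164 / 13 = 320.308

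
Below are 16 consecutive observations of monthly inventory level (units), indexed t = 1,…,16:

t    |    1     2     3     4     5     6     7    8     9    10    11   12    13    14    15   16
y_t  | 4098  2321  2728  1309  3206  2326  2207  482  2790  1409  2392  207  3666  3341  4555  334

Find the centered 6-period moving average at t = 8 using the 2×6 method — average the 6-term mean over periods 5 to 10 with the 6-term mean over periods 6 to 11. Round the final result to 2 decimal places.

2002.17

Sum over 5–10: 3206 + 2326 + 2207 + 482 + 2790 + 1409 = 12420
Sum over 6–11: 2326 + 2207 + 482 + 2790 + 1409 + 2392 = 11606
CMA at t=8 = (12420 + 11606) / (2·6) = 24026 / 12 = 2002.17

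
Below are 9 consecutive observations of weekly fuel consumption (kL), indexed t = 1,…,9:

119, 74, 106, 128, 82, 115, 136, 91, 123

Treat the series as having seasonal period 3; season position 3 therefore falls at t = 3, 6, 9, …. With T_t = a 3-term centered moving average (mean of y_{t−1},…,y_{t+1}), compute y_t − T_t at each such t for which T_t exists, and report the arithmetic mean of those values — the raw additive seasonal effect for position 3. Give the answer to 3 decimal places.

Season position 3 occurs at t = 3, 6 (where T_t is defined).
t=3: T_3 = 102.66667; y_3 − T_3 = 106 − 102.66667 = 3.33333
t=6: T_6 = 111.00000; y_6 − T_6 = 115 − 111.00000 = 4.00000
Mean deviation: (3.33333 + 4.00000) / 2 = 3.667

3.667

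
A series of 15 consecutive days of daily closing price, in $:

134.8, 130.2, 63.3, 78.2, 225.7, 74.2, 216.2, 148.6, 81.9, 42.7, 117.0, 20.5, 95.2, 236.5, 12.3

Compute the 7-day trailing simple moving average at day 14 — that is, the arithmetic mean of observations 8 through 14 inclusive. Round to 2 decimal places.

Sum of periods 8–14: 148.6 + 81.9 + 42.7 + 117.0 + 20.5 + 95.2 + 236.5 = 742.4
Divide by 7: 742.4 / 7 = 106.06

106.06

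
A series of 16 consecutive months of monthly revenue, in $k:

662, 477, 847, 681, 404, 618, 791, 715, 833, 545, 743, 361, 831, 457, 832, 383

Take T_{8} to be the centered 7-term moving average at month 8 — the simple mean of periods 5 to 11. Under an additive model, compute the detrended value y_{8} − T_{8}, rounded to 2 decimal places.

Trend T_8 = (404 + 618 + 791 + 715 + 833 + 545 + 743) / 7 = 4649/7 = 664.1429
Detrended value: 715 − 664.1429 = 50.86

50.86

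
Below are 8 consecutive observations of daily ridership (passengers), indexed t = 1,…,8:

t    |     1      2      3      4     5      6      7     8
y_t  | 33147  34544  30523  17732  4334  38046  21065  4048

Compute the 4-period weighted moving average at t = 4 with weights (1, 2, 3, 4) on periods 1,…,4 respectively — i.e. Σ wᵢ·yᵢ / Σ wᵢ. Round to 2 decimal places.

Weighted sum: 1·33147 + 2·34544 + 3·30523 + 4·17732 = 33147 + 69088 + 91569 + 70928 = 264732
Weight total: 1 + 2 + 3 + 4 = 10
WMA = 264732 / 10 = 26473.20

26473.20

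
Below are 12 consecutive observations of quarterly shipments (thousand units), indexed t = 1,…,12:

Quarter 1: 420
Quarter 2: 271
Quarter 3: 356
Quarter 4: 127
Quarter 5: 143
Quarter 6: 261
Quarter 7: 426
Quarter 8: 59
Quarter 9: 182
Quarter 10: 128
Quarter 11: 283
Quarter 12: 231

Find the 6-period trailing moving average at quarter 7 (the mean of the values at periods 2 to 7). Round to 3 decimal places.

Sum of periods 2–7: 271 + 356 + 127 + 143 + 261 + 426 = 1584
Divide by 6: 1584 / 6 = 264.000

264.000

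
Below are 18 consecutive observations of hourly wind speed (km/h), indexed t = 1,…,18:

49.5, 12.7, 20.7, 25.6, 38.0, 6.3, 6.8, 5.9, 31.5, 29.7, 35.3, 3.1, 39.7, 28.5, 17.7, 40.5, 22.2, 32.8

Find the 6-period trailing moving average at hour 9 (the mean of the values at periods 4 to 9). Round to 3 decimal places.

19.017

Sum of periods 4–9: 25.6 + 38.0 + 6.3 + 6.8 + 5.9 + 31.5 = 114.1
Divide by 6: 114.1 / 6 = 19.017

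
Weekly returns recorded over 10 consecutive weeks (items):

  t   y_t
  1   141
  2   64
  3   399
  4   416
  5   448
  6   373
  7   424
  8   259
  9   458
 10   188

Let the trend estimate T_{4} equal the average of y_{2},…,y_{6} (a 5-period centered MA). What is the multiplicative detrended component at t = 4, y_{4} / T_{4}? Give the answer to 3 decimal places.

Trend T_4 = (64 + 399 + 416 + 448 + 373) / 5 = 1700/5 = 340.00000
Ratio to trend: 416 / 340.00000 = 1.224

1.224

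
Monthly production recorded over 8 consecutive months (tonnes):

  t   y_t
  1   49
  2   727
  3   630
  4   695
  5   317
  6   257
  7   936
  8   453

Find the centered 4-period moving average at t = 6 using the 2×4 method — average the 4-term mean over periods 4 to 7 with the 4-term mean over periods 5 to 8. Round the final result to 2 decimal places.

521.00

Sum over 4–7: 695 + 317 + 257 + 936 = 2205
Sum over 5–8: 317 + 257 + 936 + 453 = 1963
CMA at t=6 = (2205 + 1963) / (2·4) = 4168 / 8 = 521.00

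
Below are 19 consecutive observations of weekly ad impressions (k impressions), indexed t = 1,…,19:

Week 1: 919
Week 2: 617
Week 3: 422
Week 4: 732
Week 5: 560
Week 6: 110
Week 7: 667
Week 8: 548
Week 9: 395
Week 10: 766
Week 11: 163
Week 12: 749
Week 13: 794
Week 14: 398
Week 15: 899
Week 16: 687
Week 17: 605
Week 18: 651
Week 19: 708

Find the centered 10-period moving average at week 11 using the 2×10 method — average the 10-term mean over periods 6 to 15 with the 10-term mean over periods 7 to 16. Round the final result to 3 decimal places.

Sum over 6–15: 110 + 667 + 548 + 395 + 766 + 163 + 749 + 794 + 398 + 899 = 5489
Sum over 7–16: 667 + 548 + 395 + 766 + 163 + 749 + 794 + 398 + 899 + 687 = 6066
CMA at t=11 = (5489 + 6066) / (2·10) = 11555 / 20 = 577.750

577.750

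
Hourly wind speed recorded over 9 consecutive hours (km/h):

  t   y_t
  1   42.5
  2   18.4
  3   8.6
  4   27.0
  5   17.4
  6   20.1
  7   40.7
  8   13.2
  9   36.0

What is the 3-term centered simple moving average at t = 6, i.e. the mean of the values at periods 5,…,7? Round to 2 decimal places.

26.07

Sum of periods 5–7: 17.4 + 20.1 + 40.7 = 78.2
Divide by 3: 78.2 / 3 = 26.07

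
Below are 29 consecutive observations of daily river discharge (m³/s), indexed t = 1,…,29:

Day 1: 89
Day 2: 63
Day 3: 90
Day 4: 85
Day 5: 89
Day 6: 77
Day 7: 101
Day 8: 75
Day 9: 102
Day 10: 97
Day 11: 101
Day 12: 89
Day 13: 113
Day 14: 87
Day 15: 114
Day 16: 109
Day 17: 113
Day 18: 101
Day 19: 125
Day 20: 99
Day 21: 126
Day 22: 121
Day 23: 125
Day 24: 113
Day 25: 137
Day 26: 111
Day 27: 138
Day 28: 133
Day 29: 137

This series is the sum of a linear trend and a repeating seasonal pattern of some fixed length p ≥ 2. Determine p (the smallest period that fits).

First differences y_{t+1} − y_t: -26, 27, -5, 4, -12, 24, -26, 27, -5, 4, -12, 24, -26, 27, …
The difference pattern repeats every 6 terms and not for any smaller step, so p = 6.

6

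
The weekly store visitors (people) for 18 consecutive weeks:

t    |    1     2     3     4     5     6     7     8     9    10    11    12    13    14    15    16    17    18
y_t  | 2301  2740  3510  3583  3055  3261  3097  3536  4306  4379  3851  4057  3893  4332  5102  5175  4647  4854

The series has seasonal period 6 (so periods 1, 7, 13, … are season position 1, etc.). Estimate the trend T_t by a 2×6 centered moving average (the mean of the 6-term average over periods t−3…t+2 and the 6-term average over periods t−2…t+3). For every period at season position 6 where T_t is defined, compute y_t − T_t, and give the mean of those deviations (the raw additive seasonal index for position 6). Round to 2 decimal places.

Season position 6 occurs at t = 6, 12 (where T_t is defined).
t=6: T_6 = 3406.6667; y_6 − T_6 = 3261 − 3406.6667 = -145.6667
t=12: T_12 = 4202.6667; y_12 − T_12 = 4057 − 4202.6667 = -145.6667
Mean deviation: (-145.6667 + -145.6667) / 2 = -145.67

-145.67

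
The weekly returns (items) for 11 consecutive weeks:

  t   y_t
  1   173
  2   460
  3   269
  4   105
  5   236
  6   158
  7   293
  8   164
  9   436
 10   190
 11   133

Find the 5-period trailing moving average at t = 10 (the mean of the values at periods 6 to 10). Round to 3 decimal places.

Sum of periods 6–10: 158 + 293 + 164 + 436 + 190 = 1241
Divide by 5: 1241 / 5 = 248.200

248.200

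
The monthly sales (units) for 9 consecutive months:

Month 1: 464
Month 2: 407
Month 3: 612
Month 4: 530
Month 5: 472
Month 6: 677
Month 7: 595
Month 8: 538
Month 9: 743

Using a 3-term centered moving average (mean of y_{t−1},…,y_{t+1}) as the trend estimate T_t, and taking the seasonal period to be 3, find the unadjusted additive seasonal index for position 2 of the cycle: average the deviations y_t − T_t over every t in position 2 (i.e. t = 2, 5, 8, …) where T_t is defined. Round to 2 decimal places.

-87.44

Season position 2 occurs at t = 2, 5, 8 (where T_t is defined).
t=2: T_2 = 494.3333; y_2 − T_2 = 407 − 494.3333 = -87.3333
t=5: T_5 = 559.6667; y_5 − T_5 = 472 − 559.6667 = -87.6667
t=8: T_8 = 625.3333; y_8 − T_8 = 538 − 625.3333 = -87.3333
Mean deviation: (-87.3333 + -87.6667 + -87.3333) / 3 = -87.44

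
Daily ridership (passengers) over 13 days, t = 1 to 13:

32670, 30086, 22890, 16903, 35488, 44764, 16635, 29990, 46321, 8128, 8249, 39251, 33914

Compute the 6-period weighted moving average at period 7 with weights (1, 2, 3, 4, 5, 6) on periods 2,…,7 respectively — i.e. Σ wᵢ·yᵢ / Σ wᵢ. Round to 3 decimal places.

28197.952

Weighted sum: 1·30086 + 2·22890 + 3·16903 + 4·35488 + 5·44764 + 6·16635 = 30086 + 45780 + 50709 + 141952 + 223820 + 99810 = 592157
Weight total: 1 + 2 + 3 + 4 + 5 + 6 = 21
WMA = 592157 / 21 = 28197.952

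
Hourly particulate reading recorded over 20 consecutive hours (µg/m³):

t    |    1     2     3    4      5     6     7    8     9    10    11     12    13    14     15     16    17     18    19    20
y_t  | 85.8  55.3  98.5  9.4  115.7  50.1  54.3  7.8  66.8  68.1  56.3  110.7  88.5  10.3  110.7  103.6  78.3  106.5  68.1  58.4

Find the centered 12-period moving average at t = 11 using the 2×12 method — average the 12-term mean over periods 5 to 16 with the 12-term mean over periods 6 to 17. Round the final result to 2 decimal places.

Sum over 5–16: 115.7 + 50.1 + 54.3 + 7.8 + 66.8 + 68.1 + 56.3 + 110.7 + 88.5 + 10.3 + 110.7 + 103.6 = 842.9
Sum over 6–17: 50.1 + 54.3 + 7.8 + 66.8 + 68.1 + 56.3 + 110.7 + 88.5 + 10.3 + 110.7 + 103.6 + 78.3 = 805.5
CMA at t=11 = (842.9 + 805.5) / (2·12) = 1648.4 / 24 = 68.68

68.68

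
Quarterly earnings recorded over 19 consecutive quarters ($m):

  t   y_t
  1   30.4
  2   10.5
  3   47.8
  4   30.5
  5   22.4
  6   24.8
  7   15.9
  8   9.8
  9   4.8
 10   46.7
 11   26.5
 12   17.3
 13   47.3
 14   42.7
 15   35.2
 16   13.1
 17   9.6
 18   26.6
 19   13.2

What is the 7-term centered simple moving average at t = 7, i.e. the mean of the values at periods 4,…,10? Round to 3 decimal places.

22.129

Sum of periods 4–10: 30.5 + 22.4 + 24.8 + 15.9 + 9.8 + 4.8 + 46.7 = 154.9
Divide by 7: 154.9 / 7 = 22.129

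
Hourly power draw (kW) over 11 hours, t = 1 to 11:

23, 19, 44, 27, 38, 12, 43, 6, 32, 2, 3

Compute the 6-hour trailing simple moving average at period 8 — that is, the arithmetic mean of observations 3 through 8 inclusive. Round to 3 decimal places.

28.333

Sum of periods 3–8: 44 + 27 + 38 + 12 + 43 + 6 = 170
Divide by 6: 170 / 6 = 28.333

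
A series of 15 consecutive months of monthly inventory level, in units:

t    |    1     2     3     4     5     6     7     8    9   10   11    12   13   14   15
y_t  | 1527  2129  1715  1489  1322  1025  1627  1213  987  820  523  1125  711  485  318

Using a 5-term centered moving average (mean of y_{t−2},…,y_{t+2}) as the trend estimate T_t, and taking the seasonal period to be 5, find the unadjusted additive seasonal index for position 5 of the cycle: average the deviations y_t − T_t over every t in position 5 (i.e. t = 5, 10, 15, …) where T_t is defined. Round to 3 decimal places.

-113.600

Season position 5 occurs at t = 5, 10 (where T_t is defined).
t=5: T_5 = 1435.60000; y_5 − T_5 = 1322 − 1435.60000 = -113.60000
t=10: T_10 = 933.60000; y_10 − T_10 = 820 − 933.60000 = -113.60000
Mean deviation: (-113.60000 + -113.60000) / 2 = -113.600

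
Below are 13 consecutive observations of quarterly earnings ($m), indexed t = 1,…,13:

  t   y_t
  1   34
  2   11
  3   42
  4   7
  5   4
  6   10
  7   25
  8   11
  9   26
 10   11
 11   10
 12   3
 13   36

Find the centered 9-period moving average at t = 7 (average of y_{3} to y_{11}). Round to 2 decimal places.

16.22

Sum of periods 3–11: 42 + 7 + 4 + 10 + 25 + 11 + 26 + 11 + 10 = 146
Divide by 9: 146 / 9 = 16.22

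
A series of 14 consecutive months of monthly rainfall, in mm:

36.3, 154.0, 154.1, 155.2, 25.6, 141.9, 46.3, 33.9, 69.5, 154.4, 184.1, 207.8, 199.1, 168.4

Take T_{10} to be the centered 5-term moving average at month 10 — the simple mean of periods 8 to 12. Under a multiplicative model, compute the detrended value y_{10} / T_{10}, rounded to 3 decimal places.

1.188

Trend T_10 = (33.9 + 69.5 + 154.4 + 184.1 + 207.8) / 5 = 649.7/5 = 129.94000
Ratio to trend: 154.4 / 129.94000 = 1.188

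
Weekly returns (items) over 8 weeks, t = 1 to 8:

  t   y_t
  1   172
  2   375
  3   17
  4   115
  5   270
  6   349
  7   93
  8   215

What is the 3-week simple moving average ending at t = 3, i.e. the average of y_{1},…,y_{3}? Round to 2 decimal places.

188.00

Sum of periods 1–3: 172 + 375 + 17 = 564
Divide by 3: 564 / 3 = 188.00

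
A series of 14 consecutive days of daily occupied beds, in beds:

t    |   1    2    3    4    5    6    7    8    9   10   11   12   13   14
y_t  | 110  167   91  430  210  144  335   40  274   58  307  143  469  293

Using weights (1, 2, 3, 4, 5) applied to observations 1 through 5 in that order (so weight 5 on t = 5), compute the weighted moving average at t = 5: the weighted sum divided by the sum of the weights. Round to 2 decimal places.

Weighted sum: 1·110 + 2·167 + 3·91 + 4·430 + 5·210 = 110 + 334 + 273 + 1720 + 1050 = 3487
Weight total: 1 + 2 + 3 + 4 + 5 = 15
WMA = 3487 / 15 = 232.47

232.47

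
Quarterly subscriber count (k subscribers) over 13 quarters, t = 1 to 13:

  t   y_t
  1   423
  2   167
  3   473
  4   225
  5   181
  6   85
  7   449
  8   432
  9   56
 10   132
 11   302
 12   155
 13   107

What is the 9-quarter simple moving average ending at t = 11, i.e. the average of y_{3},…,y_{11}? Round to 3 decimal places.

Sum of periods 3–11: 473 + 225 + 181 + 85 + 449 + 432 + 56 + 132 + 302 = 2335
Divide by 9: 2335 / 9 = 259.444

259.444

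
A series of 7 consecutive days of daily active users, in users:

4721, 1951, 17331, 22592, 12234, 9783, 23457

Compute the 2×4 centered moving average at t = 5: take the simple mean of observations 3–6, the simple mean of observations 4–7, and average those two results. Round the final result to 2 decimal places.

16250.75

Sum over 3–6: 17331 + 22592 + 12234 + 9783 = 61940
Sum over 4–7: 22592 + 12234 + 9783 + 23457 = 68066
CMA at t=5 = (61940 + 68066) / (2·4) = 130006 / 8 = 16250.75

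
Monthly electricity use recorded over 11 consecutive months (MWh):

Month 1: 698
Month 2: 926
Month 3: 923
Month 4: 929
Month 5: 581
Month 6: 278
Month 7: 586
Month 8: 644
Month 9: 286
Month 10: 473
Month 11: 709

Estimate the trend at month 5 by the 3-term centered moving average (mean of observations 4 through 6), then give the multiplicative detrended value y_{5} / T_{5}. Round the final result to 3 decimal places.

0.975

Trend T_5 = (929 + 581 + 278) / 3 = 1788/3 = 596.00000
Ratio to trend: 581 / 596.00000 = 0.975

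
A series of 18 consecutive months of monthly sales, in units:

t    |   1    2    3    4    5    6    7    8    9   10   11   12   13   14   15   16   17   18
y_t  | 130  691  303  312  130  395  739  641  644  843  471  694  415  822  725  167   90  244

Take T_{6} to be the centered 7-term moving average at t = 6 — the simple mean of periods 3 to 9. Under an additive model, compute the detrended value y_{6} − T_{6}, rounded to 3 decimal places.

Trend T_6 = (303 + 312 + 130 + 395 + 739 + 641 + 644) / 7 = 3164/7 = 452.00000
Detrended value: 395 − 452.00000 = -57.000

-57.000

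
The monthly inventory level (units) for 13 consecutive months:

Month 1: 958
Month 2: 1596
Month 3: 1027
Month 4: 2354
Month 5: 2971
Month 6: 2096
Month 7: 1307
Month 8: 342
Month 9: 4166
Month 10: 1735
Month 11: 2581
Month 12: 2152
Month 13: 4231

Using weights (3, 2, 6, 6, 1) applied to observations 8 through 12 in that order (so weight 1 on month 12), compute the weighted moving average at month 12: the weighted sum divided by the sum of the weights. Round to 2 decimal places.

Weighted sum: 3·342 + 2·4166 + 6·1735 + 6·2581 + 1·2152 = 1026 + 8332 + 10410 + 15486 + 2152 = 37406
Weight total: 3 + 2 + 6 + 6 + 1 = 18
WMA = 37406 / 18 = 2078.11

2078.11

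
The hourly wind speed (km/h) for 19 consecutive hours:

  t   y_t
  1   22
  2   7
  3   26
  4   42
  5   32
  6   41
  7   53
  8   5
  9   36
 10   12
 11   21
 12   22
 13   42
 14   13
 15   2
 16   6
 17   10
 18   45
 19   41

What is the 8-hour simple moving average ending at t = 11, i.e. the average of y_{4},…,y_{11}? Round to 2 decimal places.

Sum of periods 4–11: 42 + 32 + 41 + 53 + 5 + 36 + 12 + 21 = 242
Divide by 8: 242 / 8 = 30.25

30.25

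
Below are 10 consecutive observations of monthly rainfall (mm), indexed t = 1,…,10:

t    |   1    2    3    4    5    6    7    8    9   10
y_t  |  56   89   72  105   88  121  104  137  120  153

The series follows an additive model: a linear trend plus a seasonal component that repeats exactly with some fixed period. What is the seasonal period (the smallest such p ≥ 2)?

2

First differences y_{t+1} − y_t: 33, -17, 33, -17, 33, -17, …
The difference pattern repeats every 2 terms and not for any smaller step, so p = 2.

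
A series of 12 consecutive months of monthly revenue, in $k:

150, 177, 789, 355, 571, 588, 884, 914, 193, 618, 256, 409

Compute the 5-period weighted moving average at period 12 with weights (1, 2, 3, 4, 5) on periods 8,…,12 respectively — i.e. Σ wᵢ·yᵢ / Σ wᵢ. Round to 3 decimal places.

414.867

Weighted sum: 1·914 + 2·193 + 3·618 + 4·256 + 5·409 = 914 + 386 + 1854 + 1024 + 2045 = 6223
Weight total: 1 + 2 + 3 + 4 + 5 = 15
WMA = 6223 / 15 = 414.867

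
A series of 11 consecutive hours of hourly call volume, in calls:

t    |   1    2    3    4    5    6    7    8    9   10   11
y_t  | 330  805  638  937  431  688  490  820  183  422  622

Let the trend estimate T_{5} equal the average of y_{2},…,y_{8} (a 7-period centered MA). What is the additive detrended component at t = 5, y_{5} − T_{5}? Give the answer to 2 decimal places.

-256.00

Trend T_5 = (805 + 638 + 937 + 431 + 688 + 490 + 820) / 7 = 4809/7 = 687.0000
Detrended value: 431 − 687.0000 = -256.00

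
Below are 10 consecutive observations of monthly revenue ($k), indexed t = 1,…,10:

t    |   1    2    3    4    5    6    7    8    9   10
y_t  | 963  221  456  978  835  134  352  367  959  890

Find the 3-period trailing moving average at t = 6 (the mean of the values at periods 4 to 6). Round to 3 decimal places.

Sum of periods 4–6: 978 + 835 + 134 = 1947
Divide by 3: 1947 / 3 = 649.000

649.000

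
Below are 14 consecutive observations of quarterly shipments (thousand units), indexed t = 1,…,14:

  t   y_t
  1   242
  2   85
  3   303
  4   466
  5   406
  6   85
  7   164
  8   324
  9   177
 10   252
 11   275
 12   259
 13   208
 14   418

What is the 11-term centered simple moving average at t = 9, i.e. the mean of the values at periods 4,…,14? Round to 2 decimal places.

275.82

Sum of periods 4–14: 466 + 406 + 85 + 164 + 324 + 177 + 252 + 275 + 259 + 208 + 418 = 3034
Divide by 11: 3034 / 11 = 275.82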